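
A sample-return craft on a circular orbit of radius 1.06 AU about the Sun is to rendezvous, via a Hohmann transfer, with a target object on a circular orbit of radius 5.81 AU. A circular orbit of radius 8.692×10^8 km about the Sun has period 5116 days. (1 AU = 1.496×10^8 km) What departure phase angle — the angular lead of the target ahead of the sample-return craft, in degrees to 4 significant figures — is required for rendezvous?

From Kepler's third law T² = 4π²r³/μ at r = 8.692×10^8 km, T = 5116 days = 5116 × 86400 s = 4.420224×10^8 s: μ = 4π²r³/T² = 1.32688×10^11 km³/s².
In km: r₁ = 1.06 × 1.496×10^8 = 1.58576×10^8 km; r₂ = 5.81 × 1.496×10^8 = 8.69176×10^8 km.
Transfer-ellipse semi-major axis a_t = (r₁ + r₂)/2 = (1.58576×10^8 + 8.69176×10^8)/2 = 5.13876×10^8 km.
The half-period of the transfer ellipse is t = π√(a_t³/μ) = 1.0047×10^8 s.
The target's mean motion on its circular orbit is ω₂ = √(μ/r₂³) = 1.4215×10^-8 rad/s.
Angle swept by the target during transfer: ω₂·t = 1.4282 rad = 81.83°.
Arrival is 180° from departure on the ellipse, so φ = 180° − 81.83° = 98.17°.

φ = 98.17°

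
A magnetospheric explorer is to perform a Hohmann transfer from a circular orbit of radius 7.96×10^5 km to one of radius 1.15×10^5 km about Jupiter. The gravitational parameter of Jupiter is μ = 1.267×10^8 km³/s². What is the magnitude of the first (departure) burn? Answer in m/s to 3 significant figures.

The Hohmann ellipse has a_t = (r₁ + r₂)/2 = 4.555×10^5 km.
Circular speed at r = 7.960×10^5 km: v_c = √(μ/r) = 12.616 km/s.
Vis-viva on the transfer ellipse at r = 7.960×10^5 km gives v_t = √[μ(2/r − 1/a_t)] = 6.3392 km/s.
Δv₁ = |v_t − v_c| = |6.3392 − 12.616| = 6.277 km/s.

Δv₁ = 6280 m/s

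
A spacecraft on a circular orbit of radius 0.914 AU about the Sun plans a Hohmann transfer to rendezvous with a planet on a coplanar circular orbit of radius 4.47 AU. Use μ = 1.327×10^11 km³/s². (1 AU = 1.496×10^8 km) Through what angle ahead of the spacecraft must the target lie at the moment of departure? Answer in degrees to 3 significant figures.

φ = 95.9°

In km: r₁ = 0.914 × 1.496×10^8 = 1.367344×10^8 km; r₂ = 4.47 × 1.496×10^8 = 6.68712×10^8 km.
Semi-major axis of the transfer orbit: a_t = (1.367344×10^8 + 6.68712×10^8)/2 = 4.027232×10^8 km.
Transfer time t = π√(a_t³/μ) = 6.96987×10^7 s.
The target's mean motion on its circular orbit is ω₂ = √(μ/r₂³) = 2.10657×10^-8 rad/s.
Angle swept by the target during transfer: ω₂·t = 1.46825 rad = 84.12°.
Arrival is 180° from departure on the ellipse, so φ = 180° − 84.12° = 95.9°.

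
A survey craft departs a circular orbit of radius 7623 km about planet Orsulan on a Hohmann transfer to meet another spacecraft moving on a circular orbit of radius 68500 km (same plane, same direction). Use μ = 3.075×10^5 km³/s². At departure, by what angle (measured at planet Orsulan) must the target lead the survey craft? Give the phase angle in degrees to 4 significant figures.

The Hohmann ellipse has a_t = (r₁ + r₂)/2 = 38061.5 km.
The half-period of the transfer ellipse is t = π√(a_t³/μ) = 42070 s.
Target angular speed ω₂ = √(μ/r₂³) = 3.093×10^-5 rad/s.
Angle swept by the target during transfer: ω₂·t = 1.3012 rad = 74.553°.
The survey craft traverses 180° on the transfer ellipse, so the target must lead by 180° − 74.553° = 105.4°.

φ = 105.4°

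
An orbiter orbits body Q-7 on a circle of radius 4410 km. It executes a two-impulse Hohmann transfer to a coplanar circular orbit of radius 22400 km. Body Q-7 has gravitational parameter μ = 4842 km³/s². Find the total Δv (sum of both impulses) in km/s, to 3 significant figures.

Semi-major axis of the transfer orbit: a_t = (4410 + 22400)/2 = 13405 km.
Circular speed at r₁: v₁ = √(μ/r₁) = √(4842/4410) = 1.047835 km/s.
Transfer-orbit speed at r₁ (vis-viva): v_p = √[μ(2/r₁ − 1/a_t)] = 1.354515 km/s.
First burn Δv₁ = |v_p − v₁| = 0.30668 km/s.
Circular speed at r₂: v₂ = √(μ/r₂) = 0.46493 km/s.
Transfer-orbit speed at r₂: v_a = √[μ(2/r₂ − 1/a_t)] = 0.26667 km/s.
Second burn Δv₂ = |v₂ − v_a| = 0.19826 km/s.
Total Δv = Δv₁ + Δv₂ = 0.5049 km/s.

Δv = 0.505 km/s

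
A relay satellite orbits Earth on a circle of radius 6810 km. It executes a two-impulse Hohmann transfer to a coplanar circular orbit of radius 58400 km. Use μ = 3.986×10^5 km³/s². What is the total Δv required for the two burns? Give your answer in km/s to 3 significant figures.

Δv = 4.01 km/s

Semi-major axis of the transfer orbit: a_t = (6810 + 58400)/2 = 32605 km.
At r₁ the circular-orbit speed is v₁ = √(μ/r₁) = 7.6506 km/s.
On the transfer ellipse at r₁, vis-viva gives v_p = √[μ(2/r₁ − 1/a_t)] = 10.239 km/s.
First burn Δv₁ = |v_p − v₁| = 2.588 km/s.
At r₂, v₂ = √(μ/r₂) = 2.613 km/s.
Transfer-orbit speed at r₂: v_a = √[μ(2/r₂ − 1/a_t)] = 1.194 km/s.
Second burn Δv₂ = |v₂ − v_a| = 1.419 km/s.
Total Δv = Δv₁ + Δv₂ = 4.007 km/s.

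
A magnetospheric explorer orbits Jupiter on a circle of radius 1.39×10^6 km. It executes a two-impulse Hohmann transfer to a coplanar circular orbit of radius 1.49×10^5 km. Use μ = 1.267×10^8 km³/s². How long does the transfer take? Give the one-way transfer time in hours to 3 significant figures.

Transfer-ellipse semi-major axis a_t = (r₁ + r₂)/2 = (1.390×10^6 + 1.490×10^5)/2 = 7.695×10^5 km.
By Kepler's third law the transfer-orbit period is T = 2π√(a_t³/μ), so t = T/2 = 1.884×10^5 s.
Converting: 1.884×10^5 s ÷ 3600 s/hour = 52.3 hours.

t = 52.3 hours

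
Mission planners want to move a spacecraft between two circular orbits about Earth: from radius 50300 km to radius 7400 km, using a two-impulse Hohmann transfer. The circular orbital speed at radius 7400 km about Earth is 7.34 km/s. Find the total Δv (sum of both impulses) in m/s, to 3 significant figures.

Δv = 3740 m/s

From the circular-orbit relation v² = μ/r at r = 7400 km: μ = v²r = (7.34)² × 7400 = 3.98679×10^5 km³/s².
Semi-major axis of the transfer orbit: a_t = (50300 + 7400)/2 = 28850 km.
Circular speed at r₁: v₁ = √(μ/r₁) = √(3.98679×10^5/50300) = 2.815 km/s.
Transfer-orbit speed at r₁ (vis-viva): v_a = √[μ(2/r₁ − 1/a_t)] = 1.426 km/s.
First burn Δv₁ = |v_a − v₁| = 1.389 km/s.
At r₂, v₂ = √(μ/r₂) = 7.340 km/s.
Transfer-orbit speed at r₂: v_p = √[μ(2/r₂ − 1/a_t)] = 9.692 km/s.
Second burn Δv₂ = |v₂ − v_p| = 2.352 km/s.
Δv = Δv₁ + Δv₂ = 1.389 + 2.352 = 3.741 km/s.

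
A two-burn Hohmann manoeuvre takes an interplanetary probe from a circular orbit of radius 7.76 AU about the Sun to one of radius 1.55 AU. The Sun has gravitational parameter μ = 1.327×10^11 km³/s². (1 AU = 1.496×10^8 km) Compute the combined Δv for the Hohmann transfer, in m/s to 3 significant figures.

In km: r₁ = 7.76 × 1.496×10^8 = 1.160896×10^9 km; r₂ = 1.55 × 1.496×10^8 = 2.3188×10^8 km.
Transfer-ellipse semi-major axis a_t = (r₁ + r₂)/2 = (1.160896×10^9 + 2.3188×10^8)/2 = 6.96388×10^8 km.
At r₁ the circular-orbit speed is v₁ = √(μ/r₁) = 10.6915 km/s.
Transfer-orbit speed at r₁ (vis-viva): v_a = √[μ(2/r₁ − 1/a_t)] = 6.16943 km/s.
First burn Δv₁ = |v_a − v₁| = 4.522 km/s.
At r₂, v₂ = √(μ/r₂) = 23.922 km/s.
Transfer-orbit speed at r₂: v_p = √[μ(2/r₂ − 1/a_t)] = 30.887 km/s.
Second burn Δv₂ = |v₂ − v_p| = 6.965 km/s.
Δv = Δv₁ + Δv₂ = 4.522 + 6.965 = 11.49 km/s.

Δv = 11500 m/s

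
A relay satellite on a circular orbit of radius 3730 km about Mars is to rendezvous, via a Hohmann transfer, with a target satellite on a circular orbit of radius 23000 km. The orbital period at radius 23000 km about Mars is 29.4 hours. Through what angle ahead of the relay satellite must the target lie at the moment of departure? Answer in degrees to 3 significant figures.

From Kepler's third law T² = 4π²r³/μ at r = 23000 km, T = 29.4 hours = 29.4 × 3600 s = 1.0584×10^5 s: μ = 4π²r³/T² = 42878.9 km³/s².
Semi-major axis of the transfer orbit: a_t = (3730 + 23000)/2 = 13365 km.
Transfer time t = π√(a_t³/μ) = 23441 s.
The target's mean motion on its circular orbit is ω₂ = √(μ/r₂³) = 5.9365×10^-5 rad/s.
Angle swept by the target during transfer: ω₂·t = 1.3916 rad = 79.73°.
Arrival is 180° from departure on the ellipse, so φ = 180° − 79.73° = 100°.

φ = 100°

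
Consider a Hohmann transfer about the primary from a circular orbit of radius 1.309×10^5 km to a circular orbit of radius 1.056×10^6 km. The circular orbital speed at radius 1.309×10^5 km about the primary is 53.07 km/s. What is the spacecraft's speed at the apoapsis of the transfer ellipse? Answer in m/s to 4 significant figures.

v = 8775 m/s

From the circular-orbit relation v² = μ/r at r = 1.309×10^5 km: μ = v²r = (53.07)² × 1.309×10^5 = 3.68670×10^8 km³/s².
Transfer-ellipse semi-major axis a_t = (r₁ + r₂)/2 = (1.309×10^5 + 1.056×10^6)/2 = 5.9345×10^5 km.
The apoapsis of the transfer ellipse is at r = 1.056×10^6 km.
Vis-viva: v = √[μ(2/r − 1/a_t)] = √[3.68670×10^8 × (2/1.056×10^6 − 1/5.9345×10^5)] = 8.775 km/s.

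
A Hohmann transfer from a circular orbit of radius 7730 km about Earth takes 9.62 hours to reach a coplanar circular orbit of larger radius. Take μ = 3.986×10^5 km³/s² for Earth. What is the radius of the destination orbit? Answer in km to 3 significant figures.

r₂ = 65200 km

Transfer time t = 9.62 hours = 34632 s, and t = π√(a_t³/μ).
So a_t = (μ t²/π²)^(1/3) = (3.986×10^5 × (34632)² / π²)^(1/3) = 36453 km.
Since a_t = (r₁ + r₂)/2, r₂ = 2a_t − r₁ = 2×36453 − 7730 = 65176 km.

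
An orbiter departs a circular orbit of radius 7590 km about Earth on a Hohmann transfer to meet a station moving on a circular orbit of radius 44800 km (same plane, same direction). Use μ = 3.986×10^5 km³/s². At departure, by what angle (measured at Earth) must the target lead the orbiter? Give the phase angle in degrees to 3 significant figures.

φ = 99.5°

Transfer-ellipse semi-major axis a_t = (r₁ + r₂)/2 = (7590 + 44800)/2 = 26195 km.
The half-period of the transfer ellipse is t = π√(a_t³/μ) = 21096 s.
Target angular speed ω₂ = √(μ/r₂³) = 6.6581×10^-5 rad/s.
Angle swept by the target during transfer: ω₂·t = 1.4046 rad = 80.48°.
Arrival is 180° from departure on the ellipse, so φ = 180° − 80.48° = 99.5°.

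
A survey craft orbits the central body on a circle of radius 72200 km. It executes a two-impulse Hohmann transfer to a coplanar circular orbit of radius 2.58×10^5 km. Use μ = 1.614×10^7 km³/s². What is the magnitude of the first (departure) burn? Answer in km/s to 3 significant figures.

Δv₁ = 3.74 km/s

The Hohmann ellipse has a_t = (r₁ + r₂)/2 = 1.651×10^5 km.
Circular speed at r = 72200 km: v_c = √(μ/r) = 14.951 km/s.
Transfer-orbit speed at the same r (vis-viva, a = a_t): v_t = √[μ(2/r − 1/a_t)] = 18.690 km/s.
Δv₁ = |v_t − v_c| = |18.690 − 14.951| = 3.739 km/s.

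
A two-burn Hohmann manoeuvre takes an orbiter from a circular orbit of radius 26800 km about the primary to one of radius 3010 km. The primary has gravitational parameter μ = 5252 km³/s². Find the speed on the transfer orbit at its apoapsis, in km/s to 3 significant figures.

v = 0.199 km/s

The Hohmann ellipse has a_t = (r₁ + r₂)/2 = 14905 km.
The apoapsis of the transfer ellipse is at r = 26800 km.
Vis-viva: v = √[μ(2/r − 1/a_t)] = √[5252 × (2/26800 − 1/14905)] = 0.1989 km/s.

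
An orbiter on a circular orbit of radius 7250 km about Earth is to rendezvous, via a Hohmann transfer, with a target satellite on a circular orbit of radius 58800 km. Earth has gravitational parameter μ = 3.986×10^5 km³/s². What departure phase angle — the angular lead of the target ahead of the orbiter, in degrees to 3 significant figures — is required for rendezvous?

φ = 104°

The Hohmann ellipse has a_t = (r₁ + r₂)/2 = 33025 km.
The half-period of the transfer ellipse is t = π√(a_t³/μ) = 29863.8 s.
Target angular speed ω₂ = √(μ/r₂³) = 4.42795×10^-5 rad/s.
Angle swept by the target during transfer: ω₂·t = 1.3224 rad = 75.77°.
The orbiter traverses 180° on the transfer ellipse, so the target must lead by 180° − 75.77° = 104°.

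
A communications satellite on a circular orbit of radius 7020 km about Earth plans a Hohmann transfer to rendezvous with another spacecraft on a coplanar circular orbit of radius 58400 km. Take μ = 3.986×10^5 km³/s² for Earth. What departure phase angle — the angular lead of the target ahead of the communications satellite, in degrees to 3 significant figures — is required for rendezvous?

Semi-major axis of the transfer orbit: a_t = (7020 + 58400)/2 = 32710 km.
Transfer time t = π√(a_t³/μ) = 29438 s.
The target's mean motion on its circular orbit is ω₂ = √(μ/r₂³) = 4.4735×10^-5 rad/s.
Angle swept by the target during transfer: ω₂·t = 1.3169 rad = 75.45°.
Arrival is 180° from departure on the ellipse, so φ = 180° − 75.45° = 105°.

φ = 105°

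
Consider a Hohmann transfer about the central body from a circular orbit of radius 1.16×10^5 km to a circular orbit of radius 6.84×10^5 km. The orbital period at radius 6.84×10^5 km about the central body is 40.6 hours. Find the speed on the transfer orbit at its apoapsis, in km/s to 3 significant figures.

v = 15.8 km/s

From Kepler's third law T² = 4π²r³/μ at r = 6.84×10^5 km, T = 40.6 hours = 40.6 × 3600 s = 1.4616×10^5 s: μ = 4π²r³/T² = 5.91386×10^8 km³/s².
Semi-major axis of the transfer orbit: a_t = (1.160×10^5 + 6.840×10^5)/2 = 4.000×10^5 km.
At apoapsis, r = 6.840×10^5 km.
Vis-viva: v = √[μ(2/r − 1/a_t)] = √[5.91386×10^8 × (2/6.840×10^5 − 1/4.000×10^5)] = 15.83 km/s.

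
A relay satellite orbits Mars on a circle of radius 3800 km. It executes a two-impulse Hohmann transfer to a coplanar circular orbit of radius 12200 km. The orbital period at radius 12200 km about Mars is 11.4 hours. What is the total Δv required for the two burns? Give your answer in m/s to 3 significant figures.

Δv = 1370 m/s

From Kepler's third law T² = 4π²r³/μ at r = 12200 km, T = 11.4 hours = 11.4 × 3600 s = 41040 s: μ = 4π²r³/T² = 42562.2 km³/s².
Semi-major axis of the transfer orbit: a_t = (3800 + 12200)/2 = 8000 km.
Circular speed at r₁: v₁ = √(μ/r₁) = √(42562.2/3800) = 3.3467 km/s.
On the transfer ellipse at r₁, v² = μ(2/r − 1/a) gives v_p = √[μ(2/r₁ − 1/a_t)] = 4.1329 km/s.
First burn Δv₁ = |v_p − v₁| = 0.7862 km/s.
Circular speed at r₂: v₂ = √(μ/r₂) = 1.8678 km/s.
Transfer-orbit speed at r₂: v_a = √[μ(2/r₂ − 1/a_t)] = 1.2873 km/s.
Second burn Δv₂ = |v₂ − v_a| = 0.5805 km/s.
Total Δv = Δv₁ + Δv₂ = 1.367 km/s.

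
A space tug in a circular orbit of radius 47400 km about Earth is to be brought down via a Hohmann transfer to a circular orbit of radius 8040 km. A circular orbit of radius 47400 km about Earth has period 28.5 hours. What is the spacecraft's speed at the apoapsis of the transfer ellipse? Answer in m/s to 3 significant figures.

From Kepler's third law T² = 4π²r³/μ at r = 47400 km, T = 28.5 hours = 28.5 × 3600 s = 1.026×10^5 s: μ = 4π²r³/T² = 3.99393×10^5 km³/s².
Transfer-ellipse semi-major axis a_t = (r₁ + r₂)/2 = (47400 + 8040)/2 = 27720 km.
At apoapsis, r = 47400 km.
Vis-viva: v = √[μ(2/r − 1/a_t)] = √[3.99393×10^5 × (2/47400 − 1/27720)] = 1.563 km/s.

v = 1560 m/s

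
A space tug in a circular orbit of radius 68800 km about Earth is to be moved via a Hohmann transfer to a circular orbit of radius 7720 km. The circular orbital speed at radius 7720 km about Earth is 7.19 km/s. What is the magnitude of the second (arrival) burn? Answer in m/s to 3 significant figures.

From the circular-orbit relation v² = μ/r at r = 7720 km: μ = v²r = (7.19)² × 7720 = 3.99094×10^5 km³/s².
The Hohmann ellipse has a_t = (r₁ + r₂)/2 = 38260 km.
On the circular orbit at r = 7720 km, v_c = √(μ/r) = 7.190 km/s.
Vis-viva on the transfer ellipse at r = 7720 km gives v_t = √[μ(2/r − 1/a_t)] = 9.642 km/s.
Δv₂ = |v_t − v_c| = |9.642 − 7.190| = 2.452 km/s.

Δv₂ = 2450 m/s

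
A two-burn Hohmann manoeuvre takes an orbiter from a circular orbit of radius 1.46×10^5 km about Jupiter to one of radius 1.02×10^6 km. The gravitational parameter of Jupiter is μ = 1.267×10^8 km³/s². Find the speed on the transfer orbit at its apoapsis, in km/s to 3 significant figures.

Semi-major axis of the transfer orbit: a_t = (1.460×10^5 + 1.020×10^6)/2 = 5.830×10^5 km.
The apoapsis of the transfer ellipse is at r = 1.020×10^6 km.
Vis-viva: v = √[μ(2/r − 1/a_t)] = √[1.267×10^8 × (2/1.020×10^6 − 1/5.830×10^5)] = 5.577 km/s.

v = 5.58 km/s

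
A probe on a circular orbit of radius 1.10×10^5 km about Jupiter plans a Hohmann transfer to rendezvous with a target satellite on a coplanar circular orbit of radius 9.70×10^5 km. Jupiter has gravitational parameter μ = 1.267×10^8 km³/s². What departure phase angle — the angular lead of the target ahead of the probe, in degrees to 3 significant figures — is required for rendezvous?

φ = 105°

The Hohmann ellipse has a_t = (r₁ + r₂)/2 = 5.400×10^5 km.
The half-period of the transfer ellipse is t = π√(a_t³/μ) = 1.108×10^5 s.
Target angular speed ω₂ = √(μ/r₂³) = 1.178×10^-5 rad/s.
Angle swept by the target during transfer: ω₂·t = 1.305 rad = 74.77°.
The probe traverses 180° on the transfer ellipse, so the target must lead by 180° − 74.77° = 105°.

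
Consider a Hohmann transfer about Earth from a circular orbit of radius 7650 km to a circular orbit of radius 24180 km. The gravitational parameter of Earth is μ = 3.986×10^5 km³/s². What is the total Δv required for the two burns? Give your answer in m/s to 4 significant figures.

The Hohmann ellipse has a_t = (r₁ + r₂)/2 = 15915 km.
At r₁ the circular-orbit speed is v₁ = √(μ/r₁) = 7.218 km/s.
Transfer-orbit speed at r₁ (vis-viva): v_p = √[μ(2/r₁ − 1/a_t)] = 8.897 km/s.
First burn Δv₁ = |v_p − v₁| = 1.679 km/s.
At r₂, v₂ = √(μ/r₂) = 4.060 km/s.
Transfer-orbit speed at r₂: v_a = √[μ(2/r₂ − 1/a_t)] = 2.815 km/s.
Second burn Δv₂ = |v₂ − v_a| = 1.245 km/s.
Total Δv = Δv₁ + Δv₂ = 2.924 km/s.

Δv = 2924 m/s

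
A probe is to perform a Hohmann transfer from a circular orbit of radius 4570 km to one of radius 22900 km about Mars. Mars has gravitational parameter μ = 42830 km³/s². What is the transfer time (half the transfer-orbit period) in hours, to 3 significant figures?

Transfer-ellipse semi-major axis a_t = (r₁ + r₂)/2 = (4570 + 22900)/2 = 13735 km.
By Kepler's third law the transfer-orbit period is T = 2π√(a_t³/μ), so t = T/2 = 24440 s.
Converting: 24440 s ÷ 3600 s/hour = 6.79 hours.

t = 6.79 hours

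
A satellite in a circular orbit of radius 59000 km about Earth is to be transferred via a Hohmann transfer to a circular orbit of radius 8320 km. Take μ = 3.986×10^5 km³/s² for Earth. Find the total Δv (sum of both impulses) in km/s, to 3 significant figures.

Δv = 3.55 km/s

The Hohmann ellipse has a_t = (r₁ + r₂)/2 = 33660 km.
Circular speed at r₁: v₁ = √(μ/r₁) = √(3.986×10^5/59000) = 2.599 km/s.
On the transfer ellipse at r₁, vis-viva gives v_a = √[μ(2/r₁ − 1/a_t)] = 1.292 km/s.
First burn Δv₁ = |v_a − v₁| = 1.307 km/s.
Circular speed at r₂: v₂ = √(μ/r₂) = 6.922 km/s.
Transfer-orbit speed at r₂: v_p = √[μ(2/r₂ − 1/a_t)] = 9.164 km/s.
Second burn Δv₂ = |v₂ − v_p| = 2.242 km/s.
Total Δv = Δv₁ + Δv₂ = 3.549 km/s.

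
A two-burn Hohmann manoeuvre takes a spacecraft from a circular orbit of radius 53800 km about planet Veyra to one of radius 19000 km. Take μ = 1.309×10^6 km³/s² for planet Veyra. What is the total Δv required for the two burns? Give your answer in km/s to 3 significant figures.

The Hohmann ellipse has a_t = (r₁ + r₂)/2 = 36400 km.
Circular speed at r₁: v₁ = √(μ/r₁) = √(1.309×10^6/53800) = 4.933 km/s.
On the transfer ellipse at r₁, v² = μ(2/r − 1/a) gives v_a = √[μ(2/r₁ − 1/a_t)] = 3.564 km/s.
First burn Δv₁ = |v_a − v₁| = 1.369 km/s.
Circular speed at r₂: v₂ = √(μ/r₂) = 8.3003 km/s.
Transfer-orbit speed at r₂: v_p = √[μ(2/r₂ − 1/a_t)] = 10.091 km/s.
Second burn Δv₂ = |v₂ − v_p| = 1.791 km/s.
Total Δv = Δv₁ + Δv₂ = 3.160 km/s.

Δv = 3.16 km/s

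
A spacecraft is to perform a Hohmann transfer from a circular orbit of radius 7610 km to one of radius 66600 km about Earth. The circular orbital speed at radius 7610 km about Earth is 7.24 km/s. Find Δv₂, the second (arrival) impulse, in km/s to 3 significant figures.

Δv₂ = 1.34 km/s

From the circular-orbit relation v² = μ/r at r = 7610 km: μ = v²r = (7.24)² × 7610 = 3.98898×10^5 km³/s².
The Hohmann ellipse has a_t = (r₁ + r₂)/2 = 37105 km.
On the circular orbit at r = 66600 km, v_c = √(μ/r) = 2.447 km/s.
Transfer-orbit speed at the same r (vis-viva, a = a_t): v_t = √[μ(2/r − 1/a_t)] = 1.108 km/s.
Δv₂ = |v_t − v_c| = |1.108 − 2.447| = 1.339 km/s.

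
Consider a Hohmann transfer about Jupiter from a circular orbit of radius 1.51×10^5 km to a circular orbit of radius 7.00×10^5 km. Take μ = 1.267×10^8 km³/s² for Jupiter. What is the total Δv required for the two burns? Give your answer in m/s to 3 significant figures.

Semi-major axis of the transfer orbit: a_t = (1.510×10^5 + 7.000×10^5)/2 = 4.255×10^5 km.
At r₁ the circular-orbit speed is v₁ = √(μ/r₁) = 28.9668 km/s.
On the transfer ellipse at r₁, vis-viva gives v_p = √[μ(2/r₁ − 1/a_t)] = 37.1534 km/s.
First burn Δv₁ = |v_p − v₁| = 8.187 km/s.
At r₂, v₂ = √(μ/r₂) = 13.4536 km/s.
Transfer-orbit speed at r₂: v_a = √[μ(2/r₂ − 1/a_t)] = 8.01453 km/s.
Second burn Δv₂ = |v₂ − v_a| = 5.439 km/s.
Δv = Δv₁ + Δv₂ = 8.187 + 5.439 = 13.63 km/s.

Δv = 13600 m/s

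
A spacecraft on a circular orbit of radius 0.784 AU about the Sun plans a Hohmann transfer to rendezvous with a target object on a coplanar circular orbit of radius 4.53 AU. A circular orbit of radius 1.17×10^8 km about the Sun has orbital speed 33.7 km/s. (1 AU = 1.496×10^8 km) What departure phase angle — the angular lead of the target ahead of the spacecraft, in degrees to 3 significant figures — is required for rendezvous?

φ = 99.1°

From the circular-orbit relation v² = μ/r at r = 1.17×10^8 km: μ = v²r = (33.7)² × 1.17×10^8 = 1.32876×10^11 km³/s².
In km: r₁ = 0.784 × 1.496×10^8 = 1.172864×10^8 km; r₂ = 4.53 × 1.496×10^8 = 6.77688×10^8 km.
The Hohmann ellipse has a_t = (r₁ + r₂)/2 = 3.974872×10^8 km.
The half-period of the transfer ellipse is t = π√(a_t³/μ) = 6.8299×10^7 s.
Target angular speed ω₂ = √(μ/r₂³) = 2.0662×10^-8 rad/s.
Angle swept by the target during transfer: ω₂·t = 1.4112 rad = 80.86°.
Arrival is 180° from departure on the ellipse, so φ = 180° − 80.86° = 99.1°.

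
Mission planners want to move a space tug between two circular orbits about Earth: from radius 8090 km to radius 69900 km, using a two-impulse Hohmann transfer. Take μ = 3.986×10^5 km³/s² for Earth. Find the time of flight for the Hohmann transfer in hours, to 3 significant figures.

Semi-major axis of the transfer orbit: a_t = (8090 + 69900)/2 = 38995 km.
Half the transfer-orbit period gives t = π√(a_t³/μ) = 38320 s.
Converting: 38320 s ÷ 3600 s/hour = 10.6 hours.

t = 10.6 hours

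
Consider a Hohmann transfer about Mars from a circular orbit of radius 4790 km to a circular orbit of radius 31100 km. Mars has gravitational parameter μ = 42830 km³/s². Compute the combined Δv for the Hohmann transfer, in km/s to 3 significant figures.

The Hohmann ellipse has a_t = (r₁ + r₂)/2 = 17945 km.
At r₁ the circular-orbit speed is v₁ = √(μ/r₁) = 2.9902 km/s.
On the transfer ellipse at r₁, vis-viva gives v_p = √[μ(2/r₁ − 1/a_t)] = 3.9365 km/s.
First burn Δv₁ = |v_p − v₁| = 0.94630 km/s.
At r₂, v₂ = √(μ/r₂) = 1.17353 km/s.
Transfer-orbit speed at r₂: v_a = √[μ(2/r₂ − 1/a_t)] = 0.606303 km/s.
Second burn Δv₂ = |v₂ − v_a| = 0.56723 km/s.
Total Δv = Δv₁ + Δv₂ = 1.514 km/s.

Δv = 1.51 km/s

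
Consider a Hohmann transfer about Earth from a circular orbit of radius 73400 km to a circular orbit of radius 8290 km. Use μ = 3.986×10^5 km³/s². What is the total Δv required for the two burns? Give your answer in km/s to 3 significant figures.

Δv = 3.64 km/s

Transfer-ellipse semi-major axis a_t = (r₁ + r₂)/2 = (73400 + 8290)/2 = 40845 km.
At r₁ the circular-orbit speed is v₁ = √(μ/r₁) = 2.33035 km/s.
On the transfer ellipse at r₁, vis-viva equation gives v_a = √[μ(2/r₁ − 1/a_t)] = 1.04985 km/s.
First burn Δv₁ = |v_a − v₁| = 1.2805 km/s.
Circular speed at r₂: v₂ = √(μ/r₂) = 6.9341 km/s.
Transfer-orbit speed at r₂: v_p = √[μ(2/r₂ − 1/a_t)] = 9.2954 km/s.
Second burn Δv₂ = |v₂ − v_p| = 2.3613 km/s.
Total Δv = Δv₁ + Δv₂ = 3.642 km/s.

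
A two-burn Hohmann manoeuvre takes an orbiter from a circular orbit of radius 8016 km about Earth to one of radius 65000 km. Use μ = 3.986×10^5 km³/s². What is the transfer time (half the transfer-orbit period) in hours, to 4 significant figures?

Semi-major axis of the transfer orbit: a_t = (8016 + 65000)/2 = 36508 km.
Transfer time t = π√(a_t³/μ) = π√((36508)³ / 3.986×10^5) = 34710 s.
Converting: 34710 s ÷ 3600 s/hour = 9.642 hours.

t = 9.642 hours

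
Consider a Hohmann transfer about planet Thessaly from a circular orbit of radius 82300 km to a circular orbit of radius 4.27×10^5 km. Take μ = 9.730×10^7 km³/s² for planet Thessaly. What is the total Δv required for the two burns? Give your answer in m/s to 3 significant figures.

Transfer-ellipse semi-major axis a_t = (r₁ + r₂)/2 = (82300 + 4.270×10^5)/2 = 2.5465×10^5 km.
Circular speed at r₁: v₁ = √(μ/r₁) = √(9.730×10^7/82300) = 34.38 km/s.
On the transfer ellipse at r₁, v² = μ(2/r − 1/a) gives v_p = √[μ(2/r₁ − 1/a_t)] = 44.52 km/s.
First burn Δv₁ = |v_p − v₁| = 10.14 km/s.
At r₂, v₂ = √(μ/r₂) = 15.0953 km/s.
Transfer-orbit speed at r₂: v_a = √[μ(2/r₂ − 1/a_t)] = 8.58165 km/s.
Second burn Δv₂ = |v₂ − v_a| = 6.514 km/s.
Δv = Δv₁ + Δv₂ = 10.14 + 6.514 = 16.65 km/s.

Δv = 16700 m/s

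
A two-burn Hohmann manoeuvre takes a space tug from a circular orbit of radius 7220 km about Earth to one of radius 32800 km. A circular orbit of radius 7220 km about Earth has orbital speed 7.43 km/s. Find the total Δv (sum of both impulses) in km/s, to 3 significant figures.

Δv = 3.47 km/s

From the circular-orbit relation v² = μ/r at r = 7220 km: μ = v²r = (7.43)² × 7220 = 3.98579×10^5 km³/s².
The Hohmann ellipse has a_t = (r₁ + r₂)/2 = 20010 km.
At r₁ the circular-orbit speed is v₁ = √(μ/r₁) = 7.430 km/s.
Transfer-orbit speed at r₁ (vis-viva equation): v_p = √[μ(2/r₁ − 1/a_t)] = 9.513 km/s.
First burn Δv₁ = |v_p − v₁| = 2.083 km/s.
At r₂, v₂ = √(μ/r₂) = 3.486 km/s.
Transfer-orbit speed at r₂: v_a = √[μ(2/r₂ − 1/a_t)] = 2.094 km/s.
Second burn Δv₂ = |v₂ − v_a| = 1.392 km/s.
Δv = Δv₁ + Δv₂ = 2.083 + 1.392 = 3.475 km/s.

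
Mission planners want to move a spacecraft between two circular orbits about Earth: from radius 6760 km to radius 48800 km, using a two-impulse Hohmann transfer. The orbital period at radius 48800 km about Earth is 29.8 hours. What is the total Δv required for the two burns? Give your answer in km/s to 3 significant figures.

From Kepler's third law T² = 4π²r³/μ at r = 48800 km, T = 29.8 hours = 29.8 × 3600 s = 1.0728×10^5 s: μ = 4π²r³/T² = 3.98641×10^5 km³/s².
The Hohmann ellipse has a_t = (r₁ + r₂)/2 = 27780 km.
At r₁ the circular-orbit speed is v₁ = √(μ/r₁) = 7.6792 km/s.
On the transfer ellipse at r₁, v² = μ(2/r − 1/a) gives v_p = √[μ(2/r₁ − 1/a_t)] = 10.178 km/s.
First burn Δv₁ = |v_p − v₁| = 2.499 km/s.
At r₂, v₂ = √(μ/r₂) = 2.858 km/s.
Transfer-orbit speed at r₂: v_a = √[μ(2/r₂ − 1/a_t)] = 1.410 km/s.
Second burn Δv₂ = |v₂ − v_a| = 1.448 km/s.
Δv = Δv₁ + Δv₂ = 2.499 + 1.448 = 3.947 km/s.

Δv = 3.95 km/s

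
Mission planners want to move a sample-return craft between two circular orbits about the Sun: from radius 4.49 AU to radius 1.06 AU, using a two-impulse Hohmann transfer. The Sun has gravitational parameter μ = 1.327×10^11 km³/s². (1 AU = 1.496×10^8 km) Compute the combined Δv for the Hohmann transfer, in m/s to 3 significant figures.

In km: r₁ = 4.49 × 1.496×10^8 = 6.71704×10^8 km; r₂ = 1.06 × 1.496×10^8 = 1.58576×10^8 km.
The Hohmann ellipse has a_t = (r₁ + r₂)/2 = 4.1514×10^8 km.
Circular speed at r₁: v₁ = √(μ/r₁) = √(1.327×10^11/6.71704×10^8) = 14.056 km/s.
On the transfer ellipse at r₁, vis-viva equation gives v_a = √[μ(2/r₁ − 1/a_t)] = 8.6870 km/s.
First burn Δv₁ = |v_a − v₁| = 5.369 km/s.
Circular speed at r₂: v₂ = √(μ/r₂) = 28.928 km/s.
Transfer-orbit speed at r₂: v_p = √[μ(2/r₂ − 1/a_t)] = 36.797 km/s.
Second burn Δv₂ = |v₂ − v_p| = 7.869 km/s.
Total Δv = Δv₁ + Δv₂ = 13.24 km/s.

Δv = 13200 m/s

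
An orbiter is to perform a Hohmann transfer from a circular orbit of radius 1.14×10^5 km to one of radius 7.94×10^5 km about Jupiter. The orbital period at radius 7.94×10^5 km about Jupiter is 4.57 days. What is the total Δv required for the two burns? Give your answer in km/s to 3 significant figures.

From Kepler's third law T² = 4π²r³/μ at r = 7.94×10^5 km, T = 4.57 days = 4.57 × 86400 s = 3.94848×10^5 s: μ = 4π²r³/T² = 1.26754×10^8 km³/s².
The Hohmann ellipse has a_t = (r₁ + r₂)/2 = 4.540×10^5 km.
Circular speed at r₁: v₁ = √(μ/r₁) = √(1.26754×10^8/1.140×10^5) = 33.345 km/s.
Transfer-orbit speed at r₁ (v² = μ(2/r − 1/a)): v_p = √[μ(2/r₁ − 1/a_t)] = 44.097 km/s.
First burn Δv₁ = |v_p − v₁| = 10.752 km/s.
At r₂, v₂ = √(μ/r₂) = 12.63486 km/s.
Transfer-orbit speed at r₂: v_a = √[μ(2/r₂ − 1/a_t)] = 6.331330 km/s.
Second burn Δv₂ = |v₂ − v_a| = 6.3035 km/s.
Δv = Δv₁ + Δv₂ = 10.752 + 6.3035 = 17.06 km/s.

Δv = 17.1 km/s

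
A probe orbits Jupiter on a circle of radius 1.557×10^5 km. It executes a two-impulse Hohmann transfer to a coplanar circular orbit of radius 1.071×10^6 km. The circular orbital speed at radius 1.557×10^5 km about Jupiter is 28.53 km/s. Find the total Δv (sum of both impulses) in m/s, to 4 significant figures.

Δv = 14570 m/s

From the circular-orbit relation v² = μ/r at r = 1.557×10^5 km: μ = v²r = (28.53)² × 1.557×10^5 = 1.26734×10^8 km³/s².
Transfer-ellipse semi-major axis a_t = (r₁ + r₂)/2 = (1.557×10^5 + 1.071×10^6)/2 = 6.1335×10^5 km.
Circular speed at r₁: v₁ = √(μ/r₁) = √(1.26734×10^8/1.557×10^5) = 28.53 km/s.
On the transfer ellipse at r₁, v² = μ(2/r − 1/a) gives v_p = √[μ(2/r₁ − 1/a_t)] = 37.70 km/s.
First burn Δv₁ = |v_p − v₁| = 9.170 km/s.
Circular speed at r₂: v₂ = √(μ/r₂) = 10.878 km/s.
Transfer-orbit speed at r₂: v_a = √[μ(2/r₂ − 1/a_t)] = 5.4808 km/s.
Second burn Δv₂ = |v₂ − v_a| = 5.397 km/s.
Total Δv = Δv₁ + Δv₂ = 14.57 km/s.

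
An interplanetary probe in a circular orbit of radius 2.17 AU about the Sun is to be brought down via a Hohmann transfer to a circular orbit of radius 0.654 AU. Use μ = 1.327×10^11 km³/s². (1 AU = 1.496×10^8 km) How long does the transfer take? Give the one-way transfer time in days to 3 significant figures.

In km: r₁ = 2.17 × 1.496×10^8 = 3.24632×10^8 km; r₂ = 0.654 × 1.496×10^8 = 9.78384×10^7 km.
Transfer-ellipse semi-major axis a_t = (r₁ + r₂)/2 = (3.24632×10^8 + 9.78384×10^7)/2 = 2.112352×10^8 km.
By Kepler's third law the transfer-orbit period is T = 2π√(a_t³/μ), so t = T/2 = 2.648×10^7 s.
Converting: 2.648×10^7 s ÷ 86400 s/day = 306 days.

t = 306 days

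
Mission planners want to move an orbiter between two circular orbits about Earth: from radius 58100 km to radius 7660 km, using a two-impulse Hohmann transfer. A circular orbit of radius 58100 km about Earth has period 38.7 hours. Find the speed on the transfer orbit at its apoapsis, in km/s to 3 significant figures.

From Kepler's third law T² = 4π²r³/μ at r = 58100 km, T = 38.7 hours = 38.7 × 3600 s = 1.3932×10^5 s: μ = 4π²r³/T² = 3.98897×10^5 km³/s².
Semi-major axis of the transfer orbit: a_t = (58100 + 7660)/2 = 32880 km.
The apoapsis of the transfer ellipse is at r = 58100 km.
Vis-viva: v = √[μ(2/r − 1/a_t)] = √[3.98897×10^5 × (2/58100 − 1/32880)] = 1.265 km/s.

v = 1.26 km/s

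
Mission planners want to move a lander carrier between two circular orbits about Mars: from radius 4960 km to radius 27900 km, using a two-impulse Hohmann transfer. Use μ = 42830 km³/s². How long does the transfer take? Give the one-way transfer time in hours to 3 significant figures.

Semi-major axis of the transfer orbit: a_t = (4960 + 27900)/2 = 16430 km.
Transfer time t = π√(a_t³/μ) = π√((16430)³ / 42830) = 31970 s.
Converting: 31970 s ÷ 3600 s/hour = 8.88 hours.

t = 8.88 hours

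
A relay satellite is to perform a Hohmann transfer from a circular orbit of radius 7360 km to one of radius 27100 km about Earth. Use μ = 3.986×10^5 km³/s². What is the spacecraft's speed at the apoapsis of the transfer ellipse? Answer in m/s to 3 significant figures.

Transfer-ellipse semi-major axis a_t = (r₁ + r₂)/2 = (7360 + 27100)/2 = 17230 km.
The apoapsis of the transfer ellipse is at r = 27100 km.
Applying v² = μ(2/r − 1/a_t): v = 2.507 km/s.

v = 2510 m/s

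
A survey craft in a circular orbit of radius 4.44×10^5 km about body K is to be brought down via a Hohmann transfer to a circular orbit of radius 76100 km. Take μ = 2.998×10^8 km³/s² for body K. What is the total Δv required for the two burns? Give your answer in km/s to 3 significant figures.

Transfer-ellipse semi-major axis a_t = (r₁ + r₂)/2 = (4.440×10^5 + 76100)/2 = 2.6005×10^5 km.
At r₁ the circular-orbit speed is v₁ = √(μ/r₁) = 25.99 km/s.
On the transfer ellipse at r₁, vis-viva gives v_a = √[μ(2/r₁ − 1/a_t)] = 14.06 km/s.
First burn Δv₁ = |v_a − v₁| = 11.93 km/s.
Circular speed at r₂: v₂ = √(μ/r₂) = 62.766 km/s.
Transfer-orbit speed at r₂: v_p = √[μ(2/r₂ − 1/a_t)] = 82.014 km/s.
Second burn Δv₂ = |v₂ − v_p| = 19.25 km/s.
Δv = Δv₁ + Δv₂ = 11.93 + 19.25 = 31.18 km/s.

Δv = 31.2 km/s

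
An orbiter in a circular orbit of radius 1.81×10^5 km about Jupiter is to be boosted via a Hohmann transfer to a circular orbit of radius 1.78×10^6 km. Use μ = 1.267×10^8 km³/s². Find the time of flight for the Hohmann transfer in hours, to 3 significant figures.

Transfer-ellipse semi-major axis a_t = (r₁ + r₂)/2 = (1.810×10^5 + 1.780×10^6)/2 = 9.805×10^5 km.
By Kepler's third law the transfer-orbit period is T = 2π√(a_t³/μ), so t = T/2 = 2.710×10^5 s.
Converting: 2.710×10^5 s ÷ 3600 s/hour = 75.3 hours.

t = 75.3 hours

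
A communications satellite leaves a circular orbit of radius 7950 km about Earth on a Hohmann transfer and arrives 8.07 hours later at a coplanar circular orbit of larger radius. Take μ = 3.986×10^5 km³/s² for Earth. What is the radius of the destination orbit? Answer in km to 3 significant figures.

r₂ = 56900 km

Transfer time t = 8.07 hours = 29052 s, and t = π√(a_t³/μ).
So a_t = (μ t²/π²)^(1/3) = (3.986×10^5 × (29052)² / π²)^(1/3) = 32424 km.
Since a_t = (r₁ + r₂)/2, r₂ = 2a_t − r₁ = 2×32424 − 7950 = 56898 km.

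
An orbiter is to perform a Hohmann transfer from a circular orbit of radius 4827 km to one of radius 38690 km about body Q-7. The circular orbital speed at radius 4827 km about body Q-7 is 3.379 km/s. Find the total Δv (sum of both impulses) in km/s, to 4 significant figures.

From the circular-orbit relation v² = μ/r at r = 4827 km: μ = v²r = (3.379)² × 4827 = 55113.0 km³/s².
Semi-major axis of the transfer orbit: a_t = (4827 + 38690)/2 = 21758.5 km.
At r₁ the circular-orbit speed is v₁ = √(μ/r₁) = 3.379 km/s.
Transfer-orbit speed at r₁ (vis-viva equation): v_p = √[μ(2/r₁ − 1/a_t)] = 4.506 km/s.
First burn Δv₁ = |v_p − v₁| = 1.127 km/s.
At r₂, v₂ = √(μ/r₂) = 1.19351 km/s.
Transfer-orbit speed at r₂: v_a = √[μ(2/r₂ − 1/a_t)] = 0.562149 km/s.
Second burn Δv₂ = |v₂ − v_a| = 0.6314 km/s.
Δv = Δv₁ + Δv₂ = 1.127 + 0.6314 = 1.758 km/s.

Δv = 1.758 km/s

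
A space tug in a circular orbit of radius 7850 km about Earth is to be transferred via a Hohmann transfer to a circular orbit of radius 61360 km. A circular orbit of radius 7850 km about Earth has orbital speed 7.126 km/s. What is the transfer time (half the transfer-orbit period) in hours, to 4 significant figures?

t = 8.898 hours

From the circular-orbit relation v² = μ/r at r = 7850 km: μ = v²r = (7.126)² × 7850 = 3.98622×10^5 km³/s².
Transfer-ellipse semi-major axis a_t = (r₁ + r₂)/2 = (7850 + 61360)/2 = 34605 km.
By Kepler's third law the transfer-orbit period is T = 2π√(a_t³/μ), so t = T/2 = 32032 s.
Converting: 32032 s ÷ 3600 s/hour = 8.898 hours.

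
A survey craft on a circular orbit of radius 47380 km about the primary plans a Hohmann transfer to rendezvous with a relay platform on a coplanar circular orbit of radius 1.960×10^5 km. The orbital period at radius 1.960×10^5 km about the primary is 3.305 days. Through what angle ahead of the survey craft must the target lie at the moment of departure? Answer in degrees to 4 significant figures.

From Kepler's third law T² = 4π²r³/μ at r = 1.960×10^5 km, T = 3.305 days = 3.305 × 86400 s = 2.85552×10^5 s: μ = 4π²r³/T² = 3.64550×10^6 km³/s².
The Hohmann ellipse has a_t = (r₁ + r₂)/2 = 1.2169×10^5 km.
The half-period of the transfer ellipse is t = π√(a_t³/μ) = 69850 s.
The target's mean motion on its circular orbit is ω₂ = √(μ/r₂³) = 2.200×10^-5 rad/s.
Angle swept by the target during transfer: ω₂·t = 1.537 rad = 88.06°.
Arrival is 180° from departure on the ellipse, so φ = 180° − 88.06° = 91.94°.

φ = 91.94°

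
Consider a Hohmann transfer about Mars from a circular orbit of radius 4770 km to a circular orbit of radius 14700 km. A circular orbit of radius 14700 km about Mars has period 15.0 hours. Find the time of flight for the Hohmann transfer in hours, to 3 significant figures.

From Kepler's third law T² = 4π²r³/μ at r = 14700 km, T = 15.0 hours = 15.0 × 3600 s = 54000 s: μ = 4π²r³/T² = 43005.5 km³/s².
Semi-major axis of the transfer orbit: a_t = (4770 + 14700)/2 = 9735 km.
Transfer time t = π√(a_t³/μ) = π√((9735)³ / 43005.5) = 14550 s.
Converting: 14550 s ÷ 3600 s/hour = 4.04 hours.

t = 4.04 hours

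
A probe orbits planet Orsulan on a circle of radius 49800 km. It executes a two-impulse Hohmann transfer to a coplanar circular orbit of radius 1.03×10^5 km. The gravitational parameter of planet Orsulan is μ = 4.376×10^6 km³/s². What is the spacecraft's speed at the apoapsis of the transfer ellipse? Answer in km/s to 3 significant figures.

Semi-major axis of the transfer orbit: a_t = (49800 + 1.030×10^5)/2 = 76400 km.
At apoapsis, r = 1.030×10^5 km.
Vis-viva: v = √[μ(2/r − 1/a_t)] = √[4.376×10^6 × (2/1.030×10^5 − 1/76400)] = 5.262 km/s.

v = 5.26 km/s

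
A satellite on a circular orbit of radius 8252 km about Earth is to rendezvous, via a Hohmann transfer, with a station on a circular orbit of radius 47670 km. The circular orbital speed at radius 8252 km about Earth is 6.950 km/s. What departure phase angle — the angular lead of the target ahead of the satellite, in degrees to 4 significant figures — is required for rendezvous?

From the circular-orbit relation v² = μ/r at r = 8252 km: μ = v²r = (6.950)² × 8252 = 3.98592×10^5 km³/s².
The Hohmann ellipse has a_t = (r₁ + r₂)/2 = 27961 km.
The half-period of the transfer ellipse is t = π√(a_t³/μ) = 23266 s.
The target's mean motion on its circular orbit is ω₂ = √(μ/r₂³) = 6.0659×10^-5 rad/s.
Angle swept by the target during transfer: ω₂·t = 1.4113 rad = 80.86°.
Arrival is 180° from departure on the ellipse, so φ = 180° − 80.86° = 99.14°.

φ = 99.14°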